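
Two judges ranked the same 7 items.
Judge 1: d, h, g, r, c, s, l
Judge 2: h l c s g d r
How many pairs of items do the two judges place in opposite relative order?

Assign each item its position (1..7) in the first ordering, then rewrite the second ordering as that position sequence:
positions: d→1, h→2, g→3, r→4, c→5, s→6, l→7
second ordering as positions: [2, 7, 5, 6, 3, 1, 4]
Discordant pairs = inversions in this position sequence.
2: 1 → 1
7: 5, 6, 3, 1, 4 → 5
5: 3, 1, 4 → 3
6: 3, 1, 4 → 3
3: 1 → 1
1: 0
4: 0
Total: 1 + 5 + 3 + 3 + 1 + 0 + 0 = 13

13 discordant pairs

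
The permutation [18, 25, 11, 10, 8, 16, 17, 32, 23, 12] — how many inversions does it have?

21 inversions

Count, for each position, how many later elements it exceeds:
18 → 11, 10, 8, 16, 17, 12 → 6
25 → 11, 10, 8, 16, 17, 23, 12 → 7
11 → 10, 8 → 2
10 → 8 → 1
8 → none → 0
16 → 12 → 1
17 → 12 → 1
32 → 23, 12 → 2
23 → 12 → 1
12 → none → 0
Sum: 6 + 7 + 2 + 1 + 0 + 1 + 1 + 2 + 1 + 0 = 21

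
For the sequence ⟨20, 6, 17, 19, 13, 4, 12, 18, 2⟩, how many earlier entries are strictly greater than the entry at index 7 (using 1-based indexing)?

The element at index 7 is 12.
Elements before it: 20, 6, 17, 19, 13, 4
Those larger than 12: 20, 17, 19, 13

4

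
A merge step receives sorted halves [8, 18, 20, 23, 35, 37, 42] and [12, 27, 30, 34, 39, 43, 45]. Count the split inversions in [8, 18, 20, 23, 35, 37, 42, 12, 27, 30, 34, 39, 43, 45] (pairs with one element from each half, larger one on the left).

16

Take each right-half value and tally the left-half values above it:
r = 12: 18, 20, 23, 35, 37, 42 → 6
r = 27: 35, 37, 42 → 3
r = 30: 35, 37, 42 → 3
r = 34: 35, 37, 42 → 3
r = 39: 42 → 1
r = 43: none → 0
r = 45: none → 0
Cross-inversions: 6 + 3 + 3 + 3 + 1 + 0 + 0 = 16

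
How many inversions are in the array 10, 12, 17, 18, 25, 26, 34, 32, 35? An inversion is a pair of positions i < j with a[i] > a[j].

Element-by-element contributions:
10 → none → 0
12 → none → 0
17 → none → 0
18 → none → 0
25 → none → 0
26 → none → 0
34 → 32 → 1
32 → none → 0
35 → none → 0
Sum: 0 + 0 + 0 + 0 + 0 + 0 + 1 + 0 + 0 = 1

1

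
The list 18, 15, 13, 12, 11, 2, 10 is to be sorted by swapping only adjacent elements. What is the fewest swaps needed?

The minimum number of adjacent swaps to sort an array equals its inversion count, since every such swap removes exactly one inversion.
Count inversions — for each element, later elements that are smaller:
18: 15, 13, 12, 11, 2, 10 → 6
15: 13, 12, 11, 2, 10 → 5
13: 12, 11, 2, 10 → 4
12: 11, 2, 10 → 3
11: 2, 10 → 2
2: none → 0
10: none → 0
Total inversions: 6 + 5 + 4 + 3 + 2 + 0 + 0 = 20

20 adjacent swaps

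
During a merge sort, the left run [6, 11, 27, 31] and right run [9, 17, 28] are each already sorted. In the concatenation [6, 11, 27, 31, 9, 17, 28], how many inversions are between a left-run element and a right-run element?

6

Count, for every r in R, how many entries of L exceed r:
r = 9: 11, 27, 31 → 3
r = 17: 27, 31 → 2
r = 28: 31 → 1
Cross-inversions: 3 + 2 + 1 = 6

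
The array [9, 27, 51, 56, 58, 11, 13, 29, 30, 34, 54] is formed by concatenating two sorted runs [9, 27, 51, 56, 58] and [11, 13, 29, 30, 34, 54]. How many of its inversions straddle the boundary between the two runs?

19 cross-inversions

For each element r of the right run, count left-run elements greater than r:
r = 11: 27, 51, 56, 58 → 4
r = 13: 27, 51, 56, 58 → 4
r = 29: 51, 56, 58 → 3
r = 30: 51, 56, 58 → 3
r = 34: 51, 56, 58 → 3
r = 54: 56, 58 → 2
Cross-inversions: 4 + 4 + 3 + 3 + 3 + 2 = 19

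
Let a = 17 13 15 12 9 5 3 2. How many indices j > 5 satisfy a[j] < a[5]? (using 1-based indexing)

3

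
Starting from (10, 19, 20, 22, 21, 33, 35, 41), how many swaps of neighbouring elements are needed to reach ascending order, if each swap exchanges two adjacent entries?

Each adjacent swap fixes exactly one inversion, so the minimum swap count equals the number of inversions.
Count inversions — for each element, later elements that are smaller:
10: none → 0
19: none → 0
20: none → 0
22: 21 → 1
21: none → 0
33: none → 0
35: none → 0
41: none → 0
Total inversions: 0 + 0 + 0 + 1 + 0 + 0 + 0 + 0 = 1

1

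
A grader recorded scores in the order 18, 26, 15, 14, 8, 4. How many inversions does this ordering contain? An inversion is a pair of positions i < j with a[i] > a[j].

14

Element-by-element contributions:
18: 4
26: 4
15: 3
14: 2
8: 1
4: 0
Sum: 4 + 4 + 3 + 2 + 1 + 0 = 14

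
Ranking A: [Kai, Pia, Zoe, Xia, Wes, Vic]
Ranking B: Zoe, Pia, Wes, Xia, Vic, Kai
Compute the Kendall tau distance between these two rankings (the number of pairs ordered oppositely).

Assign each item its position (1..6) in the first ordering, then rewrite the second ordering as that position sequence:
positions: Kai→1, Pia→2, Zoe→3, Xia→4, Wes→5, Vic→6
second ordering as positions: [3, 2, 5, 4, 6, 1]
Discordant pairs = inversions in this position sequence.
3: 2, 1 → 2
2: 1 → 1
5: 4, 1 → 2
4: 1 → 1
6: 1 → 1
1: 0
Total: 2 + 1 + 2 + 1 + 1 + 0 = 7

7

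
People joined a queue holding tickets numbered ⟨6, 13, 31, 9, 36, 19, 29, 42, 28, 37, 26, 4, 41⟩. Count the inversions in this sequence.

For each element, count later entries that are smaller:
6 → 4 → 1
13 → 9, 4 → 2
31 → 9, 19, 29, 28, 26, 4 → 6
9 → 4 → 1
36 → 19, 29, 28, 26, 4 → 5
19 → 4 → 1
29 → 28, 26, 4 → 3
42 → 28, 37, 26, 4, 41 → 5
28 → 26, 4 → 2
37 → 26, 4 → 2
26 → 4 → 1
4 → none → 0
41 → none → 0
Sum: 1 + 2 + 6 + 1 + 5 + 1 + 3 + 5 + 2 + 2 + 1 + 0 + 0 = 29

Inversions: 29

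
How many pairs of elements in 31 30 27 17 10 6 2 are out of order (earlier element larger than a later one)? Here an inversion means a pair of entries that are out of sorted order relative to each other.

21 inversions

Sweep left to right; for each value list the smaller values that follow it:
31 → 30, 27, 17, 10, 6, 2 → 6
30 → 27, 17, 10, 6, 2 → 5
27 → 17, 10, 6, 2 → 4
17 → 10, 6, 2 → 3
10 → 6, 2 → 2
6 → 2 → 1
2 → none → 0
Sum: 6 + 5 + 4 + 3 + 2 + 1 + 0 = 21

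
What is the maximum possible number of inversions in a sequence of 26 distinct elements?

The maximum occurs when the array is in strictly decreasing order: every one of the C(26, 2) pairs is inverted.
C(26, 2) = 26·25/2 = 325

325 inversions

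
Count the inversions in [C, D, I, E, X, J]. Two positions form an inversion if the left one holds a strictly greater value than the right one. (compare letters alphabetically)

Out-of-order index pairs (1-indexed):
(3,4): I > E
(5,6): X > J
That's 2 pairs.

2 inversions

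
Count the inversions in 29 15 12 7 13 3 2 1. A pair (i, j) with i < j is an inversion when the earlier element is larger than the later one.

26 inversions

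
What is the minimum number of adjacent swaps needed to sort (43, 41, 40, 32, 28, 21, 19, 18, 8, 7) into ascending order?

45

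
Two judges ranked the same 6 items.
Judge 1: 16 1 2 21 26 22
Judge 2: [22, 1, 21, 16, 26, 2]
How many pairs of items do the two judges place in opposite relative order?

9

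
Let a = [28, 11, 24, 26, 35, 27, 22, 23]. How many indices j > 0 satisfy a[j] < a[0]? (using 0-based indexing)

6

The element at index 0 is 28.
Elements after it: 11, 24, 26, 35, 27, 22, 23
Those smaller than 28: 11, 24, 26, 27, 22, 23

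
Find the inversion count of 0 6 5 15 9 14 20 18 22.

For each element, count later entries that are smaller:
0 → none → 0
6 → 5 → 1
5 → none → 0
15 → 9, 14 → 2
9 → none → 0
14 → none → 0
20 → 18 → 1
18 → none → 0
22 → none → 0
Sum: 0 + 1 + 0 + 2 + 0 + 0 + 1 + 0 + 0 = 4

4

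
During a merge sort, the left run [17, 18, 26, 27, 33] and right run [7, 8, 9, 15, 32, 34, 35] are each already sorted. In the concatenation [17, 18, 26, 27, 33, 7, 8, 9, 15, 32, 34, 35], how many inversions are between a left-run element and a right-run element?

21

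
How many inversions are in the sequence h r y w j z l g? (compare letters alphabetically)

Sweep left to right; for each value list the smaller values that follow it:
h: 1
r: 3
y: 4
w: 3
j: 1
z: 2
l: 1
g: 0
Sum: 1 + 3 + 4 + 3 + 1 + 2 + 1 + 0 = 15

15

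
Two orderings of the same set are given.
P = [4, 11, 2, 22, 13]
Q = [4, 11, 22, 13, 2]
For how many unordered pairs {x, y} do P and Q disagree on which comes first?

Assign each item its position (1..5) in the first ordering, then rewrite the second ordering as that position sequence:
positions: 4→1, 11→2, 2→3, 22→4, 13→5
second ordering as positions: [1, 2, 4, 5, 3]
Discordant pairs = inversions in this position sequence.
1: 0
2: 0
4: 3 → 1
5: 3 → 1
3: 0
Total: 0 + 0 + 1 + 1 + 0 = 2

2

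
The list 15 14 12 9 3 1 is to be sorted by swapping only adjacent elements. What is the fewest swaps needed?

15 swaps

Each adjacent swap fixes exactly one inversion, so the minimum swap count equals the number of inversions.
Count inversions — for each element, later elements that are smaller:
15: 14, 12, 9, 3, 1 → 5
14: 12, 9, 3, 1 → 4
12: 9, 3, 1 → 3
9: 3, 1 → 2
3: 1 → 1
1: none → 0
Total inversions: 5 + 4 + 3 + 2 + 1 + 0 = 15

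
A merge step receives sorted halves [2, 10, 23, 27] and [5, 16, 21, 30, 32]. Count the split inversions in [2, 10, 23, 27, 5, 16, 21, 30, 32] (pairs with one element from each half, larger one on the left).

7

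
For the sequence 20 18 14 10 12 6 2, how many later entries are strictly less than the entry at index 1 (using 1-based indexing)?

6

The element at index 1 is 20.
Elements after it: 18, 14, 10, 12, 6, 2
Those smaller than 20: 18, 14, 10, 12, 6, 2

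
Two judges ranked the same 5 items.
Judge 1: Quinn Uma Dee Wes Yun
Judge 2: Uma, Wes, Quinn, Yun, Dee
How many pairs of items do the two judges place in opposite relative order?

Assign each item its position (1..5) in the first ordering, then rewrite the second ordering as that position sequence:
positions: Quinn→1, Uma→2, Dee→3, Wes→4, Yun→5
second ordering as positions: [2, 4, 1, 5, 3]
Discordant pairs = inversions in this position sequence.
2: 1 → 1
4: 1, 3 → 2
1: 0
5: 3 → 1
3: 0
Total: 1 + 2 + 0 + 1 + 0 = 4

4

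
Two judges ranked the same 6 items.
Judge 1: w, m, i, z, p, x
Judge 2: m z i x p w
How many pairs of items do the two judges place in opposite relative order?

7 discordant pairs

Assign each item its position (1..6) in the first ordering, then rewrite the second ordering as that position sequence:
positions: w→1, m→2, i→3, z→4, p→5, x→6
second ordering as positions: [2, 4, 3, 6, 5, 1]
Discordant pairs = inversions in this position sequence.
2: 1 → 1
4: 3, 1 → 2
3: 1 → 1
6: 5, 1 → 2
5: 1 → 1
1: 0
Total: 1 + 2 + 1 + 2 + 1 + 0 = 7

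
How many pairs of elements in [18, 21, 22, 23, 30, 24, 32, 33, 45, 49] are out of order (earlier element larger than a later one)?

1 inversion

Sweep left to right; for each value list the smaller values that follow it:
18 → none → 0
21 → none → 0
22 → none → 0
23 → none → 0
30 → 24 → 1
24 → none → 0
32 → none → 0
33 → none → 0
45 → none → 0
49 → none → 0
Sum: 0 + 0 + 0 + 0 + 1 + 0 + 0 + 0 + 0 + 0 = 1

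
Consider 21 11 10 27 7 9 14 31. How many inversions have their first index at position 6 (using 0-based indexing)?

0 such elements

The element at index 6 is 14.
Elements after it: 31
None of them are smaller than 14.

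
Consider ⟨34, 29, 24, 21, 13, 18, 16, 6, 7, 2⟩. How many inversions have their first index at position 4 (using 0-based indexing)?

The element at index 4 is 13.
Elements after it: 18, 16, 6, 7, 2
Those smaller than 13: 6, 7, 2

3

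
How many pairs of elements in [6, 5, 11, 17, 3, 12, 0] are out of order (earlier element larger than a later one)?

There are 12 out-of-order pairs.

For each element, count later entries that are smaller:
6: 3
5: 2
11: 2
17: 3
3: 1
12: 1
0: 0
Sum: 3 + 2 + 2 + 3 + 1 + 1 + 0 = 12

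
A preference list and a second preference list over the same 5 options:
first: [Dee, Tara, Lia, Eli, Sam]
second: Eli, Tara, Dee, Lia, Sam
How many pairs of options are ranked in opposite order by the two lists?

4

Assign each item its position (1..5) in the first ordering, then rewrite the second ordering as that position sequence:
positions: Dee→1, Tara→2, Lia→3, Eli→4, Sam→5
second ordering as positions: [4, 2, 1, 3, 5]
Discordant pairs = inversions in this position sequence.
4: 2, 1, 3 → 3
2: 1 → 1
1: 0
3: 0
5: 0
Total: 3 + 1 + 0 + 0 + 0 = 4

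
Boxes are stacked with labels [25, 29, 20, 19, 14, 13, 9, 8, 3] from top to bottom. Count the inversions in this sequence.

Inversions: 35

Count, for each position, how many later elements it exceeds:
25: 7
29: 7
20: 6
19: 5
14: 4
13: 3
9: 2
8: 1
3: 0
Sum: 7 + 7 + 6 + 5 + 4 + 3 + 2 + 1 + 0 = 35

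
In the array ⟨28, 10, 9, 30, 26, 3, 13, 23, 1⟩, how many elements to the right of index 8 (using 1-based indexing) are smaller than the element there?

1 such element

The element at index 8 is 23.
Elements after it: 1
Those smaller than 23: 1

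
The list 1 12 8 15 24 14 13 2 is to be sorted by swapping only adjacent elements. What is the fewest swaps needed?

There are 12 swaps.

Each adjacent swap fixes exactly one inversion, so the minimum swap count equals the number of inversions.
Count inversions — for each element, later elements that are smaller:
1: none → 0
12: 8, 2 → 2
8: 2 → 1
15: 14, 13, 2 → 3
24: 14, 13, 2 → 3
14: 13, 2 → 2
13: 2 → 1
2: none → 0
Total inversions: 0 + 2 + 1 + 3 + 3 + 2 + 1 + 0 = 12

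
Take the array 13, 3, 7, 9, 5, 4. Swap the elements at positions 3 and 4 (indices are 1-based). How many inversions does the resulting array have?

There are 11 inversions.

Positions 3 and 4 hold 7 and 9; after swapping, the array is [13, 3, 9, 7, 5, 4].
Element-by-element contributions:
13: 5
3: 0
9: 3
7: 2
5: 1
4: 0
Sum: 5 + 0 + 3 + 2 + 1 + 0 = 11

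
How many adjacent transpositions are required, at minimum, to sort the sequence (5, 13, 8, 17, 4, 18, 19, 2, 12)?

16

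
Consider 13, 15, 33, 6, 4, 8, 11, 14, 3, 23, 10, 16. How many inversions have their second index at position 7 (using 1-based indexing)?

3

The element at index 7 is 11.
Elements before it: 13, 15, 33, 6, 4, 8
Those larger than 11: 13, 15, 33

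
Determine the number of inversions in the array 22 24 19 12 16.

8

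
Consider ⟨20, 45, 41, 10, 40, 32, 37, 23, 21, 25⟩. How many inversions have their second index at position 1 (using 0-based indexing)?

The element at index 1 is 45.
Elements before it: 20
None of them are larger than 45.

0 such elements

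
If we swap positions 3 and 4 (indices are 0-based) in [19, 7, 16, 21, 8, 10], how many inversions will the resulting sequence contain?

7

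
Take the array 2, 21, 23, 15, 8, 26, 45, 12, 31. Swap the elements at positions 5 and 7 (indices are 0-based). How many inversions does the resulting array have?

Positions 5 and 7 hold 26 and 12; after swapping, the array is [2, 21, 23, 15, 8, 12, 45, 26, 31].
For each element, count later entries that are smaller:
2 → none → 0
21 → 15, 8, 12 → 3
23 → 15, 8, 12 → 3
15 → 8, 12 → 2
8 → none → 0
12 → none → 0
45 → 26, 31 → 2
26 → none → 0
31 → none → 0
Sum: 0 + 3 + 3 + 2 + 0 + 0 + 2 + 0 + 0 = 10

10 inversions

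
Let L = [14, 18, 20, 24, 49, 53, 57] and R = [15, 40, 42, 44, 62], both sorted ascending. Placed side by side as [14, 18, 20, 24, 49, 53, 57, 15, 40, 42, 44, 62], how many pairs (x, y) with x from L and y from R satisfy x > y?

15 cross-inversions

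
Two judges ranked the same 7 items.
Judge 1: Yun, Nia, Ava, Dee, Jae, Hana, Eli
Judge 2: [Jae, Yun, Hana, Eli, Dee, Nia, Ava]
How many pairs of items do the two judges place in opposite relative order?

Assign each item its position (1..7) in the first ordering, then rewrite the second ordering as that position sequence:
positions: Yun→1, Nia→2, Ava→3, Dee→4, Jae→5, Hana→6, Eli→7
second ordering as positions: [5, 1, 6, 7, 4, 2, 3]
Discordant pairs = inversions in this position sequence.
5: 1, 4, 2, 3 → 4
1: 0
6: 4, 2, 3 → 3
7: 4, 2, 3 → 3
4: 2, 3 → 2
2: 0
3: 0
Total: 4 + 0 + 3 + 3 + 2 + 0 + 0 = 12

12 discordant pairs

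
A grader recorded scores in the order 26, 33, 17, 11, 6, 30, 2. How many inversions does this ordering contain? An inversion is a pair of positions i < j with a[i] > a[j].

Count, for each position, how many later elements it exceeds:
26 → 17, 11, 6, 2 → 4
33 → 17, 11, 6, 30, 2 → 5
17 → 11, 6, 2 → 3
11 → 6, 2 → 2
6 → 2 → 1
30 → 2 → 1
2 → none → 0
Sum: 4 + 5 + 3 + 2 + 1 + 1 + 0 = 16

Inversions: 16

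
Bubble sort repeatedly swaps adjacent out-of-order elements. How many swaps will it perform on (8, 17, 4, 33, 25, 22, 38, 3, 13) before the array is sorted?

The minimum number of adjacent swaps to sort an array equals its inversion count, since every such swap removes exactly one inversion.
Count inversions — for each element, later elements that are smaller:
8: 4, 3 → 2
17: 4, 3, 13 → 3
4: 3 → 1
33: 25, 22, 3, 13 → 4
25: 22, 3, 13 → 3
22: 3, 13 → 2
38: 3, 13 → 2
3: none → 0
13: none → 0
Total inversions: 2 + 3 + 1 + 4 + 3 + 2 + 2 + 0 + 0 = 17

17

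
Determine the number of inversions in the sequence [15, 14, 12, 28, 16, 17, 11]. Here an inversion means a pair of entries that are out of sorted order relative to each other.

Listing every pair i<j with a[i]>a[j] (using 0-based positions):
(0,1): 15 > 14
(0,2): 15 > 12
(0,6): 15 > 11
(1,2): 14 > 12
(1,6): 14 > 11
(2,6): 12 > 11
(3,4): 28 > 16
(3,5): 28 > 17
(3,6): 28 > 11
(4,6): 16 > 11
(5,6): 17 > 11
That's 11 pairs.

11 inversions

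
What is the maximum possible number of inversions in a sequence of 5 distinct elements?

A reversed (strictly descending) arrangement makes every pair an inversion, giving C(5, 2) inversions.
C(5, 2) = 5·4/2 = 10

10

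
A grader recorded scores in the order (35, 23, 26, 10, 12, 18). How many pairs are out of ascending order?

Inversions: 11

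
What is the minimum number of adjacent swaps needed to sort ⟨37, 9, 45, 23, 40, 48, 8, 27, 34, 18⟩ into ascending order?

Minimum adjacent swaps = number of inversions (each swap of adjacent out-of-order elements removes one inversion and no swap can remove more).
Count inversions — for each element, later elements that are smaller:
37: 9, 23, 8, 27, 34, 18 → 6
9: 8 → 1
45: 23, 40, 8, 27, 34, 18 → 6
23: 8, 18 → 2
40: 8, 27, 34, 18 → 4
48: 8, 27, 34, 18 → 4
8: none → 0
27: 18 → 1
34: 18 → 1
18: none → 0
Total inversions: 6 + 1 + 6 + 2 + 4 + 4 + 0 + 1 + 1 + 0 = 25

25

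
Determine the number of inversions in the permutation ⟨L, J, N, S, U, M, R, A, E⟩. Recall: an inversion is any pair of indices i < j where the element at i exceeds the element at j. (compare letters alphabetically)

Inversions: 20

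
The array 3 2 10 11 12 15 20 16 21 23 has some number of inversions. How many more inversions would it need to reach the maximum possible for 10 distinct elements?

43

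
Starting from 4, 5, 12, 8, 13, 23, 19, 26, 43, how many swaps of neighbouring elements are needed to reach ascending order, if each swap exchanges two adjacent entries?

Adjacent swaps: 2

Each adjacent swap fixes exactly one inversion, so the minimum swap count equals the number of inversions.
Count inversions — for each element, later elements that are smaller:
4: none → 0
5: none → 0
12: 8 → 1
8: none → 0
13: none → 0
23: 19 → 1
19: none → 0
26: none → 0
43: none → 0
Total inversions: 0 + 0 + 1 + 0 + 0 + 1 + 0 + 0 + 0 = 2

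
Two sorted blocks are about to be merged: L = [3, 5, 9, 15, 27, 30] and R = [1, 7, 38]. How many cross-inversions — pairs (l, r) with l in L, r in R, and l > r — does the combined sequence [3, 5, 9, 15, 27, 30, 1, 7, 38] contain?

10 cross-inversions

Count, for every r in R, how many entries of L exceed r:
r = 1: 3, 5, 9, 15, 27, 30 → 6
r = 7: 9, 15, 27, 30 → 4
r = 38: none → 0
Cross-inversions: 6 + 4 + 0 = 10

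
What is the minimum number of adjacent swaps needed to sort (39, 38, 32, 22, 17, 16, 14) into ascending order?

21

Each adjacent swap fixes exactly one inversion, so the minimum swap count equals the number of inversions.
Count inversions — for each element, later elements that are smaller:
39: 38, 32, 22, 17, 16, 14 → 6
38: 32, 22, 17, 16, 14 → 5
32: 22, 17, 16, 14 → 4
22: 17, 16, 14 → 3
17: 16, 14 → 2
16: 14 → 1
14: none → 0
Total inversions: 6 + 5 + 4 + 3 + 2 + 1 + 0 = 21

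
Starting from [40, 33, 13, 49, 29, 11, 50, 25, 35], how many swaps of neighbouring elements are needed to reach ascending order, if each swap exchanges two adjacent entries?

19 swaps

Each adjacent swap fixes exactly one inversion, so the minimum swap count equals the number of inversions.
Count inversions — for each element, later elements that are smaller:
40: 33, 13, 29, 11, 25, 35 → 6
33: 13, 29, 11, 25 → 4
13: 11 → 1
49: 29, 11, 25, 35 → 4
29: 11, 25 → 2
11: none → 0
50: 25, 35 → 2
25: none → 0
35: none → 0
Total inversions: 6 + 4 + 1 + 4 + 2 + 0 + 2 + 0 + 0 = 19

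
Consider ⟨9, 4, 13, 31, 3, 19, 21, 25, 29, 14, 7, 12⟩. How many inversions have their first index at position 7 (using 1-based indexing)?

The element at index 7 is 21.
Elements after it: 25, 29, 14, 7, 12
Those smaller than 21: 14, 7, 12

3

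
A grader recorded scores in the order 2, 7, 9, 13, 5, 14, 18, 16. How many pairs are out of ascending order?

There are 4 out-of-order pairs.

Sweep left to right; for each value list the smaller values that follow it:
2: 0
7: 1
9: 1
13: 1
5: 0
14: 0
18: 1
16: 0
Sum: 0 + 1 + 1 + 1 + 0 + 0 + 1 + 0 = 4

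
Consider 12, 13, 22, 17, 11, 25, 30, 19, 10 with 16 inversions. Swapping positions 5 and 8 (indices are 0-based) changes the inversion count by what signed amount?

-3

Positions 5 and 8 hold 25 and 10; after swapping, the array is [12, 13, 22, 17, 11, 10, 30, 19, 25].
Sweep left to right; for each value list the smaller values that follow it:
12: 2
13: 2
22: 4
17: 2
11: 1
10: 0
30: 2
19: 0
25: 0
Sum: 2 + 2 + 4 + 2 + 1 + 0 + 2 + 0 + 0 = 13
Change: 13 − 16 = -3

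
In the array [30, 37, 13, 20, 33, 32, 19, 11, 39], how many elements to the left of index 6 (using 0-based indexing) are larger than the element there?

5

The element at index 6 is 19.
Elements before it: 30, 37, 13, 20, 33, 32
Those larger than 19: 30, 37, 20, 33, 32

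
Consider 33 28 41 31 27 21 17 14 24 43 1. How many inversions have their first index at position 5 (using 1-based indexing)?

The element at index 5 is 27.
Elements after it: 21, 17, 14, 24, 43, 1
Those smaller than 27: 21, 17, 14, 24, 1

5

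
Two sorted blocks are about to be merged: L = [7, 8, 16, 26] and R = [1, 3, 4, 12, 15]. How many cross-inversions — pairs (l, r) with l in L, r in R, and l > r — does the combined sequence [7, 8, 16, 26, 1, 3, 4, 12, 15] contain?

16 split inversions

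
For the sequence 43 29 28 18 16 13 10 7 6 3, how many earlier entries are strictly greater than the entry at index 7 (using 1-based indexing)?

6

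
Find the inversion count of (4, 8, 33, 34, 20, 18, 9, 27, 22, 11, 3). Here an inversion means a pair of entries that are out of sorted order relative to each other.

Count, for each position, how many later elements it exceeds:
4 → 3 → 1
8 → 3 → 1
33 → 20, 18, 9, 27, 22, 11, 3 → 7
34 → 20, 18, 9, 27, 22, 11, 3 → 7
20 → 18, 9, 11, 3 → 4
18 → 9, 11, 3 → 3
9 → 3 → 1
27 → 22, 11, 3 → 3
22 → 11, 3 → 2
11 → 3 → 1
3 → none → 0
Sum: 1 + 1 + 7 + 7 + 4 + 3 + 1 + 3 + 2 + 1 + 0 = 30

30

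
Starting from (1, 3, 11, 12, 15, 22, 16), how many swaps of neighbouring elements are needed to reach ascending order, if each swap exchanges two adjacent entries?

Swaps: 1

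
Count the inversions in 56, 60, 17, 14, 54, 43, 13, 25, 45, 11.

Count, for each position, how many later elements it exceeds:
56 → 17, 14, 54, 43, 13, 25, 45, 11 → 8
60 → 17, 14, 54, 43, 13, 25, 45, 11 → 8
17 → 14, 13, 11 → 3
14 → 13, 11 → 2
54 → 43, 13, 25, 45, 11 → 5
43 → 13, 25, 11 → 3
13 → 11 → 1
25 → 11 → 1
45 → 11 → 1
11 → none → 0
Sum: 8 + 8 + 3 + 2 + 5 + 3 + 1 + 1 + 1 + 0 = 32

32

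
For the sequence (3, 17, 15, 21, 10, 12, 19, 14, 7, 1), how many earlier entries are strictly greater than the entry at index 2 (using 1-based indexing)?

0

The element at index 2 is 17.
Elements before it: 3
None of them are larger than 17.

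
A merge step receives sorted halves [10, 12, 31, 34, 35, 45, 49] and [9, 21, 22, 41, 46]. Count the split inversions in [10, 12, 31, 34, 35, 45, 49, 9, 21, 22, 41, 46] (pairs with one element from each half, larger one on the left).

20

Count, for every r in R, how many entries of L exceed r:
r = 9: 10, 12, 31, 34, 35, 45, 49 → 7
r = 21: 31, 34, 35, 45, 49 → 5
r = 22: 31, 34, 35, 45, 49 → 5
r = 41: 45, 49 → 2
r = 46: 49 → 1
Cross-inversions: 7 + 5 + 5 + 2 + 1 = 20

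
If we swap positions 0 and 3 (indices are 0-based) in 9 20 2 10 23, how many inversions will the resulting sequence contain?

Positions 0 and 3 hold 9 and 10; after swapping, the array is [10, 20, 2, 9, 23].
Count, for each position, how many later elements it exceeds:
10: 2
20: 2
2: 0
9: 0
23: 0
Sum: 2 + 2 + 0 + 0 + 0 = 4

4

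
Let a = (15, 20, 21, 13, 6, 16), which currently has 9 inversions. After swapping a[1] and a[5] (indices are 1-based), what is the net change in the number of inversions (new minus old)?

-3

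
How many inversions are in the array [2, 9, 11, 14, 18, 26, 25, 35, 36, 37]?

1 inversion

For each element, count later entries that are smaller:
2: 0
9: 0
11: 0
14: 0
18: 0
26: 1
25: 0
35: 0
36: 0
37: 0
Sum: 0 + 0 + 0 + 0 + 0 + 1 + 0 + 0 + 0 + 0 = 1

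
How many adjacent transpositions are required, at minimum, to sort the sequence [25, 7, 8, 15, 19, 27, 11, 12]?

Swaps: 12

The minimum number of adjacent swaps to sort an array equals its inversion count, since every such swap removes exactly one inversion.
Count inversions — for each element, later elements that are smaller:
25: 7, 8, 15, 19, 11, 12 → 6
7: none → 0
8: none → 0
15: 11, 12 → 2
19: 11, 12 → 2
27: 11, 12 → 2
11: none → 0
12: none → 0
Total inversions: 6 + 0 + 0 + 2 + 2 + 2 + 0 + 0 = 12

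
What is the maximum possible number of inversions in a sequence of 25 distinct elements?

The maximum occurs when the array is in strictly decreasing order: every one of the C(25, 2) pairs is inverted.
C(25, 2) = 25·24/2 = 300

Inversions: 300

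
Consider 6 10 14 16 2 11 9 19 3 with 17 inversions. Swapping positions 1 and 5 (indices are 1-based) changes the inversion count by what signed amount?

-1

Positions 1 and 5 hold 6 and 2; after swapping, the array is [2, 10, 14, 16, 6, 11, 9, 19, 3].
For each element, count later entries that are smaller:
2 → none → 0
10 → 6, 9, 3 → 3
14 → 6, 11, 9, 3 → 4
16 → 6, 11, 9, 3 → 4
6 → 3 → 1
11 → 9, 3 → 2
9 → 3 → 1
19 → 3 → 1
3 → none → 0
Sum: 0 + 3 + 4 + 4 + 1 + 2 + 1 + 1 + 0 = 16
Change: 16 − 17 = -1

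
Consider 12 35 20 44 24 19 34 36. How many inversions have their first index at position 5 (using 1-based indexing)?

1

The element at index 5 is 24.
Elements after it: 19, 34, 36
Those smaller than 24: 19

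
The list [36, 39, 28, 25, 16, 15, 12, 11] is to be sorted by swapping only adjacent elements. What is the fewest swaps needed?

Minimum adjacent swaps = number of inversions (each swap of adjacent out-of-order elements removes one inversion and no swap can remove more).
Count inversions — for each element, later elements that are smaller:
36: 28, 25, 16, 15, 12, 11 → 6
39: 28, 25, 16, 15, 12, 11 → 6
28: 25, 16, 15, 12, 11 → 5
25: 16, 15, 12, 11 → 4
16: 15, 12, 11 → 3
15: 12, 11 → 2
12: 11 → 1
11: none → 0
Total inversions: 6 + 6 + 5 + 4 + 3 + 2 + 1 + 0 = 27

27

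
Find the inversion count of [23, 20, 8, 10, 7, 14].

Element-by-element contributions:
23 → 20, 8, 10, 7, 14 → 5
20 → 8, 10, 7, 14 → 4
8 → 7 → 1
10 → 7 → 1
7 → none → 0
14 → none → 0
Sum: 5 + 4 + 1 + 1 + 0 + 0 = 11

11 inversions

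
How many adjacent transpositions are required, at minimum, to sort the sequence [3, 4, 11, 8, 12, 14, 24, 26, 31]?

The minimum number of adjacent swaps to sort an array equals its inversion count, since every such swap removes exactly one inversion.
Count inversions — for each element, later elements that are smaller:
3: none → 0
4: none → 0
11: 8 → 1
8: none → 0
12: none → 0
14: none → 0
24: none → 0
26: none → 0
31: none → 0
Total inversions: 0 + 0 + 1 + 0 + 0 + 0 + 0 + 0 + 0 = 1

1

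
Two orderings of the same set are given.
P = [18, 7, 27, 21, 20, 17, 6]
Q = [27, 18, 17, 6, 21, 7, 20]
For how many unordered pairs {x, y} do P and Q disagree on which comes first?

Assign each item its position (1..7) in the first ordering, then rewrite the second ordering as that position sequence:
positions: 18→1, 7→2, 27→3, 21→4, 20→5, 17→6, 6→7
second ordering as positions: [3, 1, 6, 7, 4, 2, 5]
Discordant pairs = inversions in this position sequence.
3: 1, 2 → 2
1: 0
6: 4, 2, 5 → 3
7: 4, 2, 5 → 3
4: 2 → 1
2: 0
5: 0
Total: 2 + 0 + 3 + 3 + 1 + 0 + 0 = 9

9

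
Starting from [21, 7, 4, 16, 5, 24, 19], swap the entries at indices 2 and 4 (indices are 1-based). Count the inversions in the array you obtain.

Positions 2 and 4 hold 7 and 16; after swapping, the array is [21, 16, 4, 7, 5, 24, 19].
Count, for each position, how many later elements it exceeds:
21: 5
16: 3
4: 0
7: 1
5: 0
24: 1
19: 0
Sum: 5 + 3 + 0 + 1 + 0 + 1 + 0 = 10

10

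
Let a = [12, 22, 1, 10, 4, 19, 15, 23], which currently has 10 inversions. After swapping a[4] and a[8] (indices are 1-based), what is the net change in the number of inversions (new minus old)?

+5

Positions 4 and 8 hold 10 and 23; after swapping, the array is [12, 22, 1, 23, 4, 19, 15, 10].
For each element, count later entries that are smaller:
12 → 1, 4, 10 → 3
22 → 1, 4, 19, 15, 10 → 5
1 → none → 0
23 → 4, 19, 15, 10 → 4
4 → none → 0
19 → 15, 10 → 2
15 → 10 → 1
10 → none → 0
Sum: 3 + 5 + 0 + 4 + 0 + 2 + 1 + 0 = 15
Change: 15 − 10 = +5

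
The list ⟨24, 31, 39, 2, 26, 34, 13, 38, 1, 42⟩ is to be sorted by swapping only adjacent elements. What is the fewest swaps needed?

Minimum adjacent swaps = number of inversions (each swap of adjacent out-of-order elements removes one inversion and no swap can remove more).
Count inversions — for each element, later elements that are smaller:
24: 2, 13, 1 → 3
31: 2, 26, 13, 1 → 4
39: 2, 26, 34, 13, 38, 1 → 6
2: 1 → 1
26: 13, 1 → 2
34: 13, 1 → 2
13: 1 → 1
38: 1 → 1
1: none → 0
42: none → 0
Total inversions: 3 + 4 + 6 + 1 + 2 + 2 + 1 + 1 + 0 + 0 = 20

There are 20 adjacent swaps.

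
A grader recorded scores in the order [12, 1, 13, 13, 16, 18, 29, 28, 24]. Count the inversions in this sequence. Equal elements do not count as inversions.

Count, for each position, how many later elements it exceeds:
12 → 1 → 1
1 → none → 0
13 → none → 0
13 → none → 0
16 → none → 0
18 → none → 0
29 → 28, 24 → 2
28 → 24 → 1
24 → none → 0
Sum: 1 + 0 + 0 + 0 + 0 + 0 + 2 + 1 + 0 = 4

4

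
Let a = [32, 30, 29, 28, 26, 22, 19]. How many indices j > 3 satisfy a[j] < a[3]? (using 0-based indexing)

3

The element at index 3 is 28.
Elements after it: 26, 22, 19
Those smaller than 28: 26, 22, 19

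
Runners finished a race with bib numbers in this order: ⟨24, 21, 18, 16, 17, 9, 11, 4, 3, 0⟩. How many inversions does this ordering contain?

Sweep left to right; for each value list the smaller values that follow it:
24 → 21, 18, 16, 17, 9, 11, 4, 3, 0 → 9
21 → 18, 16, 17, 9, 11, 4, 3, 0 → 8
18 → 16, 17, 9, 11, 4, 3, 0 → 7
16 → 9, 11, 4, 3, 0 → 5
17 → 9, 11, 4, 3, 0 → 5
9 → 4, 3, 0 → 3
11 → 4, 3, 0 → 3
4 → 3, 0 → 2
3 → 0 → 1
0 → none → 0
Sum: 9 + 8 + 7 + 5 + 5 + 3 + 3 + 2 + 1 + 0 = 43

43 inversions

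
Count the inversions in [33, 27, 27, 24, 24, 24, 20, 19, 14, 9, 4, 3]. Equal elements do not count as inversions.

62

Sweep left to right; for each value list the smaller values that follow it:
33 → 27, 27, 24, 24, 24, 20, 19, 14, 9, 4, 3 → 11
27 → 24, 24, 24, 20, 19, 14, 9, 4, 3 → 9
27 → 24, 24, 24, 20, 19, 14, 9, 4, 3 → 9
24 → 20, 19, 14, 9, 4, 3 → 6
24 → 20, 19, 14, 9, 4, 3 → 6
24 → 20, 19, 14, 9, 4, 3 → 6
20 → 19, 14, 9, 4, 3 → 5
19 → 14, 9, 4, 3 → 4
14 → 9, 4, 3 → 3
9 → 4, 3 → 2
4 → 3 → 1
3 → none → 0
Sum: 11 + 9 + 9 + 6 + 6 + 6 + 5 + 4 + 3 + 2 + 1 + 0 = 62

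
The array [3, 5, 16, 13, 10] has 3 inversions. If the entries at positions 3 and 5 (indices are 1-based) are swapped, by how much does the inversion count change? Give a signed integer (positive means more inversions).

-3

Positions 3 and 5 hold 16 and 10; after swapping, the array is [3, 5, 10, 13, 16].
Count, for each position, how many later elements it exceeds:
3 → none → 0
5 → none → 0
10 → none → 0
13 → none → 0
16 → none → 0
Sum: 0 + 0 + 0 + 0 + 0 = 0
Change: 0 − 3 = -3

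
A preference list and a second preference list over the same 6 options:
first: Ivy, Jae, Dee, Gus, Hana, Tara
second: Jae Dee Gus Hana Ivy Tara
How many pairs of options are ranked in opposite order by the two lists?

Assign each item its position (1..6) in the first ordering, then rewrite the second ordering as that position sequence:
positions: Ivy→1, Jae→2, Dee→3, Gus→4, Hana→5, Tara→6
second ordering as positions: [2, 3, 4, 5, 1, 6]
Discordant pairs = inversions in this position sequence.
2: 1 → 1
3: 1 → 1
4: 1 → 1
5: 1 → 1
1: 0
6: 0
Total: 1 + 1 + 1 + 1 + 0 + 0 = 4

4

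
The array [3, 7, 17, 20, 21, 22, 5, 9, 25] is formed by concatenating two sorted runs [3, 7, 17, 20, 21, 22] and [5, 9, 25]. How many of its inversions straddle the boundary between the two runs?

For each element r of the right run, count left-run elements greater than r:
r = 5: 7, 17, 20, 21, 22 → 5
r = 9: 17, 20, 21, 22 → 4
r = 25: none → 0
Cross-inversions: 5 + 4 + 0 = 9

9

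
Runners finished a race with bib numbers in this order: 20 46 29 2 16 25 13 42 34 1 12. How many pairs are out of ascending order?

Count, for each position, how many later elements it exceeds:
20 → 2, 16, 13, 1, 12 → 5
46 → 29, 2, 16, 25, 13, 42, 34, 1, 12 → 9
29 → 2, 16, 25, 13, 1, 12 → 6
2 → 1 → 1
16 → 13, 1, 12 → 3
25 → 13, 1, 12 → 3
13 → 1, 12 → 2
42 → 34, 1, 12 → 3
34 → 1, 12 → 2
1 → none → 0
12 → none → 0
Sum: 5 + 9 + 6 + 1 + 3 + 3 + 2 + 3 + 2 + 0 + 0 = 34

34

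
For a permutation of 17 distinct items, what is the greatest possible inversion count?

A reversed (strictly descending) arrangement makes every pair an inversion, giving C(17, 2) inversions.
C(17, 2) = 17·16/2 = 136

Inversions: 136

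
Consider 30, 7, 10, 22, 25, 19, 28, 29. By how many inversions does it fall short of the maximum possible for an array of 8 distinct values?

19

Maximum inversions for 8 distinct elements is C(8, 2) = 8·7/2 = 28.
Current inversions — for each element, count later smaller elements:
30: 7
7: 0
10: 0
22: 1
25: 1
19: 0
28: 0
29: 0
Current total: 7 + 0 + 0 + 1 + 1 + 0 + 0 + 0 = 9
Shortfall: 28 − 9 = 19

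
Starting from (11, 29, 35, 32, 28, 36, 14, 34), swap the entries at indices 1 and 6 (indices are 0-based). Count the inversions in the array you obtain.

Positions 1 and 6 hold 29 and 14; after swapping, the array is [11, 14, 35, 32, 28, 36, 29, 34].
For each element, count later entries that are smaller:
11: 0
14: 0
35: 4
32: 2
28: 0
36: 2
29: 0
34: 0
Sum: 0 + 0 + 4 + 2 + 0 + 2 + 0 + 0 = 8

8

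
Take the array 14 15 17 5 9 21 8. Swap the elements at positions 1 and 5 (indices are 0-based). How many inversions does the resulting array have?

Positions 1 and 5 hold 15 and 21; after swapping, the array is [14, 21, 17, 5, 9, 15, 8].
Element-by-element contributions:
14: 3
21: 5
17: 4
5: 0
9: 1
15: 1
8: 0
Sum: 3 + 5 + 4 + 0 + 1 + 1 + 0 = 14

14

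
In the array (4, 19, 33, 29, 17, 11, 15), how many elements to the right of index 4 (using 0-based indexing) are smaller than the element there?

The element at index 4 is 17.
Elements after it: 11, 15
Those smaller than 17: 11, 15

2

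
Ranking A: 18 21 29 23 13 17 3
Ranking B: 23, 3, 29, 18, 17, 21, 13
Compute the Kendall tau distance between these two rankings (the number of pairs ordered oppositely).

Assign each item its position (1..7) in the first ordering, then rewrite the second ordering as that position sequence:
positions: 18→1, 21→2, 29→3, 23→4, 13→5, 17→6, 3→7
second ordering as positions: [4, 7, 3, 1, 6, 2, 5]
Discordant pairs = inversions in this position sequence.
4: 3, 1, 2 → 3
7: 3, 1, 6, 2, 5 → 5
3: 1, 2 → 2
1: 0
6: 2, 5 → 2
2: 0
5: 0
Total: 3 + 5 + 2 + 0 + 2 + 0 + 0 = 12

12 discordant pairs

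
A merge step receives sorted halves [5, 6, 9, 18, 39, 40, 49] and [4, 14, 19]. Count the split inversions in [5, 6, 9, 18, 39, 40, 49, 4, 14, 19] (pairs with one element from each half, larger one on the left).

Take each right-half value and tally the left-half values above it:
r = 4: 5, 6, 9, 18, 39, 40, 49 → 7
r = 14: 18, 39, 40, 49 → 4
r = 19: 39, 40, 49 → 3
Cross-inversions: 7 + 4 + 3 = 14

14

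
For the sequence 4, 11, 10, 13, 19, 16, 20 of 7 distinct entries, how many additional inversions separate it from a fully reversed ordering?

Maximum inversions for 7 distinct elements is C(7, 2) = 7·6/2 = 21.
Current inversions — for each element, count later smaller elements:
4: 0
11: 1
10: 0
13: 0
19: 1
16: 0
20: 0
Current total: 0 + 1 + 0 + 0 + 1 + 0 + 0 = 2
Shortfall: 21 − 2 = 19

19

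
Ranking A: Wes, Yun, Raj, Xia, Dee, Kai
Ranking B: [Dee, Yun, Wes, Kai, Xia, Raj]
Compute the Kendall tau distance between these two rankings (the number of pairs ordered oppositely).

8 discordant pairs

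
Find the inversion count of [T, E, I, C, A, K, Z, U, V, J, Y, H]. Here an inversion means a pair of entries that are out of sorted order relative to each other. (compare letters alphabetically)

Element-by-element contributions:
T: 7
E: 2
I: 3
C: 1
A: 0
K: 2
Z: 5
U: 2
V: 2
J: 1
Y: 1
H: 0
Sum: 7 + 2 + 3 + 1 + 0 + 2 + 5 + 2 + 2 + 1 + 1 + 0 = 26

There are 26 inversions.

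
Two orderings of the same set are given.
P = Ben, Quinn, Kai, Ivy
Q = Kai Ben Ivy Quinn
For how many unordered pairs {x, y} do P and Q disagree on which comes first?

Assign each item its position (1..4) in the first ordering, then rewrite the second ordering as that position sequence:
positions: Ben→1, Quinn→2, Kai→3, Ivy→4
second ordering as positions: [3, 1, 4, 2]
Discordant pairs = inversions in this position sequence.
3: 1, 2 → 2
1: 0
4: 2 → 1
2: 0
Total: 2 + 0 + 1 + 0 = 3

3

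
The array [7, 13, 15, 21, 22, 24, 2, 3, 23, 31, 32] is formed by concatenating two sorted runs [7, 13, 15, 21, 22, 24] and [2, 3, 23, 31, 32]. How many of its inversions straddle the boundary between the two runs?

Take each right-half value and tally the left-half values above it:
r = 2: 7, 13, 15, 21, 22, 24 → 6
r = 3: 7, 13, 15, 21, 22, 24 → 6
r = 23: 24 → 1
r = 31: none → 0
r = 32: none → 0
Cross-inversions: 6 + 6 + 1 + 0 + 0 = 13

13 cross-inversions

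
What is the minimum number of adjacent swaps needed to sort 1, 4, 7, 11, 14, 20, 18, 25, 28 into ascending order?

There is 1 swap.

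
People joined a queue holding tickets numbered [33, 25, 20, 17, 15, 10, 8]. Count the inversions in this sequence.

21 out-of-order pairs

Element-by-element contributions:
33 → 25, 20, 17, 15, 10, 8 → 6
25 → 20, 17, 15, 10, 8 → 5
20 → 17, 15, 10, 8 → 4
17 → 15, 10, 8 → 3
15 → 10, 8 → 2
10 → 8 → 1
8 → none → 0
Sum: 6 + 5 + 4 + 3 + 2 + 1 + 0 = 21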